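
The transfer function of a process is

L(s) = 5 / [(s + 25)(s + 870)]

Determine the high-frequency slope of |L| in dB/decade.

-40 dB/decade

Each pole contributes −20 dB/decade at high frequency; each zero contributes +20 dB/decade.
Net: 0 zero(s) − 2 pole(s) → -40 dB/decade.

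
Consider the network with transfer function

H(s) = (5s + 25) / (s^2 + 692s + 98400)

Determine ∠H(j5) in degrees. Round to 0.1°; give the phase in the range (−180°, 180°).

43.0°

Substitute s = j5:
Numerator: 5(j5) + 25 = 25 + j25
Denominator: (j5)^2 + 692(j5) + 98400 = 98375 + j3460
|N| = √(25² + 25²) ≈ 35.355, ∠N ≈ 45.00°
|D| = √(98375² + 3460²) ≈ 98436, ∠D ≈ 2.01°
∠H = 45.00° − 2.01° = 42.99°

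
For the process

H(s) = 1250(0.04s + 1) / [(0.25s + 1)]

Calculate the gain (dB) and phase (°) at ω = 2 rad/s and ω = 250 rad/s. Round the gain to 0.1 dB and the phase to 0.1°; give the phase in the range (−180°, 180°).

At ω = 2 rad/s:
zero (1 + j2·0.04) = 1 + j0.08 → |·| ≈ 1.0032, ∠ ≈ 4.57°
pole (1 + j2·0.25) = 1 + j0.5 → |·| ≈ 1.118, ∠ ≈ 26.57°
|H| = 1250 · 1.0032 / (1.118) ≈ 1121.6
Gain = 20 log₁₀(1121.6) ≈ 61.00 dB
∠H = (4.57°) − (26.57°) = -22.00°

At ω = 250 rad/s:
zero (1 + j250·0.04) = 1 + j10 → |·| ≈ 10.05, ∠ ≈ 84.29°
pole (1 + j250·0.25) = 1 + j62.5 → |·| ≈ 62.508, ∠ ≈ 89.08°
|H| = 1250 · 10.05 / (62.508) ≈ 200.97
Gain = 20 log₁₀(200.97) ≈ 46.06 dB
∠H = (84.29°) − (89.08°) = -4.79°

ω = 2: 61.0 dB, -22.0°; ω = 250: 46.1 dB, -4.8°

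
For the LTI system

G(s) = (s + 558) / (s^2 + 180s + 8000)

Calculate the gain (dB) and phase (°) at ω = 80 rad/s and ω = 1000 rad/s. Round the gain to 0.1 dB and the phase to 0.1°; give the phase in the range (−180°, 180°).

ω = 80: -28.2 dB, -75.5°; ω = 1000: -58.9 dB, -108.9°

Substitute s = j80:
Numerator: (j80) + 558 = 558 + j80
Denominator: (j80)^2 + 180(j80) + 8000 = 1600 + j14400
|N| = √(558² + 80²) ≈ 563.71, ∠N ≈ 8.16°
|D| = √(1600² + 14400²) ≈ 14489, ∠D ≈ 83.66°
|G| = 563.71 / 14489 ≈ 0.038906
Gain = 20 log₁₀(0.038906) ≈ -28.20 dB
∠G = 8.16° − 83.66° = -75.50°

Substitute s = j1000:
Numerator: (j1000) + 558 = 558 + j1000
Denominator: (j1000)^2 + 180(j1000) + 8000 = -992000 + j180000
|N| = √(558² + 1000²) ≈ 1145.1, ∠N ≈ 60.84°
|D| = √(992000² + 180000²) ≈ 1.0082e+06, ∠D ≈ 169.72°
|G| = 1145.1 / 1.0082e+06 ≈ 0.0011358
Gain = 20 log₁₀(0.0011358) ≈ -58.89 dB
∠G = 60.84° − 169.72° = -108.88°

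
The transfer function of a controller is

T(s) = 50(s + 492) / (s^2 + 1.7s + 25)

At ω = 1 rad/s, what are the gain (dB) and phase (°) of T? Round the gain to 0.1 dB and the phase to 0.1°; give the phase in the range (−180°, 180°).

60.2 dB, -3.9°

At s = jω = j1:
zero (s+492): 492 + j1 → |·| = √(492²+1²) = √242065 ≈ 492, ∠ = arctan(1/492) ≈ 0.12°
quadratic: (j1)² + 1.7·j1 + 25 = 24 + j1.7 → |·| ≈ 24.06, ∠ ≈ 4.05°
|T| = 50 · 492 / 24.06 ≈ 1022.4
Gain = 20 log₁₀(1022.4) ≈ 60.19 dB
∠T = 0.12° − 4.05° = -3.93°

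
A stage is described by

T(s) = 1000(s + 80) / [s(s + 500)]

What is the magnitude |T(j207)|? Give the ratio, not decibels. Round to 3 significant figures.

At s = jω = j207:
zero (s+80): 80 + j207 → |·| = √(80²+207²) = √49249 ≈ 221.92, ∠ = arctan(207/80) ≈ 68.87°
pole (s+500): 500 + j207 → |·| = √(500²+207²) = √292849 ≈ 541.16, ∠ = arctan(207/500) ≈ 22.49°
pole at origin: |s| = 207, ∠ = 90.00° (in denominator)
|T| = 1000 · 221.92 / 1.1202e+05 ≈ 1.9811

1.98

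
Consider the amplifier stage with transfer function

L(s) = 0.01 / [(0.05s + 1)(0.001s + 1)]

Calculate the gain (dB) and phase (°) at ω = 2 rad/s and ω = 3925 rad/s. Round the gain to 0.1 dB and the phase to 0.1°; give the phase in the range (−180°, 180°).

At ω = 2 rad/s:
pole (1 + j2·0.05) = 1 + j0.1 → |·| ≈ 1.005, ∠ ≈ 5.71°
pole (1 + j2·0.001) = 1 + j0.002 → |·| ≈ 1, ∠ ≈ 0.11°
|L| = 0.01 · 1 / (1.005 · 1) ≈ 0.0099502
Gain = 20 log₁₀(0.0099502) ≈ -40.04 dB
∠L = (0°) − (5.71° + 0.11°) = -5.82°

At ω = 3925 rad/s:
pole (1 + j3925·0.05) = 1 + j196.25 → |·| ≈ 196.25, ∠ ≈ 89.71°
pole (1 + j3925·0.001) = 1 + j3.925 → |·| ≈ 4.0504, ∠ ≈ 75.71°
|L| = 0.01 · 1 / (196.25 · 4.0504) ≈ 1.258e-05
Gain = 20 log₁₀(1.258e-05) ≈ -98.01 dB
∠L = (0°) − (89.71° + 75.71°) = -165.42°

ω = 2: -40.0 dB, -5.8°; ω = 3925: -98.0 dB, -165.4°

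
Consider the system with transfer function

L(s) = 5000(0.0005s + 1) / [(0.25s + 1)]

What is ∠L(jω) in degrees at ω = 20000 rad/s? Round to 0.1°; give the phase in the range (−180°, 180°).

-5.7°

At ω = 20000 rad/s:
zero (1 + j20000·0.0005) = 1 + j10 → |·| ≈ 10.05, ∠ ≈ 84.29°
pole (1 + j20000·0.25) = 1 + j5000 → |·| ≈ 5000, ∠ ≈ 89.99°
∠L = (84.29°) − (89.99°) = -5.70°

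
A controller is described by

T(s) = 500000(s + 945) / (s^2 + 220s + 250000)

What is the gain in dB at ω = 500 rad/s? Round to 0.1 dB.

At s = jω = j500:
zero (s+945): 945 + j500 → |·| = √(945²+500²) = √1143025 ≈ 1069.1, ∠ = arctan(500/945) ≈ 27.88°
quadratic: (j500)² + 220·j500 + 250000 = 0 + j110000 → |·| ≈ 1.1e+05, ∠ ≈ 90.00°
|T| = 500000 · 1069.1 / 1.1e+05 ≈ 4859.5
Gain = 20 log₁₀(4859.5) ≈ 73.73 dB

73.7 dB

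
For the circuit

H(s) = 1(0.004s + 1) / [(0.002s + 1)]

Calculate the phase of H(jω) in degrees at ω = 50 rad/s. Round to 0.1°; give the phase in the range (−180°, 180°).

At ω = 50 rad/s:
zero (1 + j50·0.004) = 1 + j0.2 → |·| ≈ 1.0198, ∠ ≈ 11.31°
pole (1 + j50·0.002) = 1 + j0.1 → |·| ≈ 1.005, ∠ ≈ 5.71°
∠H = (11.31°) − (5.71°) = 5.60°

5.6°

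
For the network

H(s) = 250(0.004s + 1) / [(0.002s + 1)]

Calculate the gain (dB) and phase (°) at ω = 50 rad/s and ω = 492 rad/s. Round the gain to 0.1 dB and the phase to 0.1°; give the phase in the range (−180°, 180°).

At ω = 50 rad/s:
zero (1 + j50·0.004) = 1 + j0.2 → |·| ≈ 1.0198, ∠ ≈ 11.31°
pole (1 + j50·0.002) = 1 + j0.1 → |·| ≈ 1.005, ∠ ≈ 5.71°
|H| = 250 · 1.0198 / (1.005) ≈ 253.68
Gain = 20 log₁₀(253.68) ≈ 48.09 dB
∠H = (11.31°) − (5.71°) = 5.60°

At ω = 492 rad/s:
zero (1 + j492·0.004) = 1 + j1.968 → |·| ≈ 2.2075, ∠ ≈ 63.06°
pole (1 + j492·0.002) = 1 + j0.984 → |·| ≈ 1.4029, ∠ ≈ 44.54°
|H| = 250 · 2.2075 / (1.4029) ≈ 393.38
Gain = 20 log₁₀(393.38) ≈ 51.90 dB
∠H = (63.06°) − (44.54°) = 18.52°

ω = 50: 48.1 dB, 5.6°; ω = 492: 51.9 dB, 18.5°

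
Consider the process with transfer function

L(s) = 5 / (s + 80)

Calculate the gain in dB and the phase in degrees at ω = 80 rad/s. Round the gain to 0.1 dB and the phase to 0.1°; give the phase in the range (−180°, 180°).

-27.1 dB, -45.0°

At s = jω = j80:
pole (s+80): 80 + j80 → |·| = √(80²+80²) = √12800 ≈ 113.14, ∠ = arctan(80/80) ≈ 45.00°
|L| = 5 / 113.14 ≈ 0.044193
Gain = 20 log₁₀(0.044193) ≈ -27.09 dB
∠L = 0.00° − 45.00° = -45.00°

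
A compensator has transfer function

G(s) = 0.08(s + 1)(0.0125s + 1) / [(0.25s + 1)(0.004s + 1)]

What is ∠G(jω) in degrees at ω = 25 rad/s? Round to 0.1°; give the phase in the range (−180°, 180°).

18.4°

At ω = 25 rad/s:
zero (1 + j25·1) = 1 + j25 → |·| ≈ 25.02, ∠ ≈ 87.71°
zero (1 + j25·0.0125) = 1 + j0.3125 → |·| ≈ 1.0477, ∠ ≈ 17.35°
pole (1 + j25·0.25) = 1 + j6.25 → |·| ≈ 6.3295, ∠ ≈ 80.91°
pole (1 + j25·0.004) = 1 + j0.1 → |·| ≈ 1.005, ∠ ≈ 5.71°
∠G = (87.71° + 17.35°) − (80.91° + 5.71°) = 18.44°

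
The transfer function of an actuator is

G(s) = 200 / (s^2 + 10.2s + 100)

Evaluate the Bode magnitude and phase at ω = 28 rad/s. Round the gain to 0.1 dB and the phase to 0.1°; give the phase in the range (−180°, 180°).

At s = jω = j28:
quadratic: (j28)² + 10.2·j28 + 100 = -684 + j285.6 → |·| ≈ 741.23, ∠ ≈ 157.34°
|G| = 200 / 741.23 ≈ 0.26982
Gain = 20 log₁₀(0.26982) ≈ -11.38 dB
∠G = 0.00° − 157.34° = -157.34°

-11.4 dB, -157.3°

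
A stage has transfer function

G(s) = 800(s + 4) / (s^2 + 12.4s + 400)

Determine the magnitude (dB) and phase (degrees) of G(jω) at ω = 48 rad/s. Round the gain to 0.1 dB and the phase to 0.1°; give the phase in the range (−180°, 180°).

25.7 dB, -77.4°

At s = jω = j48:
zero (s+4): 4 + j48 → |·| = √(4²+48²) = √2320 ≈ 48.166, ∠ = arctan(48/4) ≈ 85.24°
quadratic: (j48)² + 12.4·j48 + 400 = -1904 + j595.2 → |·| ≈ 1994.9, ∠ ≈ 162.64°
|G| = 800 · 48.166 / 1994.9 ≈ 19.316
Gain = 20 log₁₀(19.316) ≈ 25.72 dB
∠G = 85.24° − 162.64° = -77.40°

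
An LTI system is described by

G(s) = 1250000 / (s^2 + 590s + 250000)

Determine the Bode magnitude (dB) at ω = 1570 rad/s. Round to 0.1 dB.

At s = jω = j1570:
quadratic: (j1570)² + 590·j1570 + 250000 = -2214900 + j926300 → |·| ≈ 2.4008e+06, ∠ ≈ 157.30°
|G| = 1250000 / 2.4008e+06 ≈ 0.52066
Gain = 20 log₁₀(0.52066) ≈ -5.67 dB

-5.7 dB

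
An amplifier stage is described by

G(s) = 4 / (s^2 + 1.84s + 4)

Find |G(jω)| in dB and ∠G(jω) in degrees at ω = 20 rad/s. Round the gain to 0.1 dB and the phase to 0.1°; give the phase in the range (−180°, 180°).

-40.0 dB, -174.7°

At s = jω = j20:
quadratic: (j20)² + 1.84·j20 + 4 = -396 + j36.8 → |·| ≈ 397.71, ∠ ≈ 174.69°
|G| = 4 / 397.71 ≈ 0.010058
Gain = 20 log₁₀(0.010058) ≈ -39.95 dB
∠G = 0.00° − 174.69° = -174.69°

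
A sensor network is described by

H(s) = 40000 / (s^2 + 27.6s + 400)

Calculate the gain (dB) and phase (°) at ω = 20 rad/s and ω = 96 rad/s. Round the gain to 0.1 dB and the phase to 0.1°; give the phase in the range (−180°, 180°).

ω = 20: 37.2 dB, -90.0°; ω = 96: 12.8 dB, -163.3°

At s = jω = j20:
quadratic: (j20)² + 27.6·j20 + 400 = 0 + j552 → |·| ≈ 552, ∠ ≈ 90.00°
|H| = 40000 / 552 ≈ 72.464
Gain = 20 log₁₀(72.464) ≈ 37.20 dB
∠H = 0.00° − 90.00° = -90.00°

At s = jω = j96:
quadratic: (j96)² + 27.6·j96 + 400 = -8816 + j2649.6 → |·| ≈ 9205.6, ∠ ≈ 163.27°
|H| = 40000 / 9205.6 ≈ 4.3452
Gain = 20 log₁₀(4.3452) ≈ 12.76 dB
∠H = 0.00° − 163.27° = -163.27°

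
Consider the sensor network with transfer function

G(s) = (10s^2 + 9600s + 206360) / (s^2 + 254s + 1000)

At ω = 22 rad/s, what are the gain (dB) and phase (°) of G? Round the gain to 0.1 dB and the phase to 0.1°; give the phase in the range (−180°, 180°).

34.3 dB, -38.4°

Substitute s = j22:
Numerator: 10(j22)^2 + 9600(j22) + 206360 = 201520 + j211200
Denominator: (j22)^2 + 254(j22) + 1000 = 516 + j5588
|N| = √(201520² + 211200²) ≈ 2.9192e+05, ∠N ≈ 46.34°
|D| = √(516² + 5588²) ≈ 5611.8, ∠D ≈ 84.72°
|G| = 2.9192e+05 / 5611.8 ≈ 52.019
Gain = 20 log₁₀(52.019) ≈ 34.32 dB
∠G = 46.34° − 84.72° = -38.38°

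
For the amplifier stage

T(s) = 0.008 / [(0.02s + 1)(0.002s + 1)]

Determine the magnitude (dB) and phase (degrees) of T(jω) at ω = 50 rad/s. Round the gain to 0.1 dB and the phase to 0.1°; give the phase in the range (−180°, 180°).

-45.0 dB, -50.7°

At ω = 50 rad/s:
pole (1 + j50·0.02) = 1 + j1 → |·| ≈ 1.4142, ∠ ≈ 45.00°
pole (1 + j50·0.002) = 1 + j0.1 → |·| ≈ 1.005, ∠ ≈ 5.71°
|T| = 0.008 · 1 / (1.4142 · 1.005) ≈ 0.0056288
Gain = 20 log₁₀(0.0056288) ≈ -44.99 dB
∠T = (0°) − (45.00° + 5.71°) = -50.71°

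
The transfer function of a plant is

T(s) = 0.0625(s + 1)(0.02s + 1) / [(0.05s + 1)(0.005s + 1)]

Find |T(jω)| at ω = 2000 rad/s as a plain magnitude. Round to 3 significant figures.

4.98

At ω = 2000 rad/s:
zero (1 + j2000·1) = 1 + j2000 → |·| ≈ 2000, ∠ ≈ 89.97°
zero (1 + j2000·0.02) = 1 + j40 → |·| ≈ 40.012, ∠ ≈ 88.57°
pole (1 + j2000·0.05) = 1 + j100 → |·| ≈ 100, ∠ ≈ 89.43°
pole (1 + j2000·0.005) = 1 + j10 → |·| ≈ 10.05, ∠ ≈ 84.29°
|T| = 0.0625 · 2000 · 40.012 / (100 · 10.05) ≈ 4.9766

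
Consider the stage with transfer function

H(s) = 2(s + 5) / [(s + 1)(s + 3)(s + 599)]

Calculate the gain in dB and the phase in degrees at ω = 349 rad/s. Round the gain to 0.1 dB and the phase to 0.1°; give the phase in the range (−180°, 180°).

-101.7 dB, -120.4°

At s = jω = j349:
zero (s+5): 5 + j349 → |·| = √(5²+349²) = √121826 ≈ 349.04, ∠ = arctan(349/5) ≈ 89.18°
pole (s+1): 1 + j349 → |·| = √(1²+349²) = √121802 ≈ 349, ∠ = arctan(349/1) ≈ 89.84°
pole (s+3): 3 + j349 → |·| = √(3²+349²) = √121810 ≈ 349.01, ∠ = arctan(349/3) ≈ 89.51°
pole (s+599): 599 + j349 → |·| = √(599²+349²) = √480602 ≈ 693.25, ∠ = arctan(349/599) ≈ 30.23°
|H| = 2 · 349.04 / 8.4441e+07 ≈ 8.2671e-06
Gain = 20 log₁₀(8.2671e-06) ≈ -101.65 dB
∠H = 89.18° − 209.58° = -120.40°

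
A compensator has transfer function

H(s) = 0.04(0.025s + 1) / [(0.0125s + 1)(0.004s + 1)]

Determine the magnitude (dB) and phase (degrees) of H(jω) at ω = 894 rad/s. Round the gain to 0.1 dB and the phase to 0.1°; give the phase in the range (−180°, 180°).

-33.4 dB, -71.8°

At ω = 894 rad/s:
zero (1 + j894·0.025) = 1 + j22.35 → |·| ≈ 22.372, ∠ ≈ 87.44°
pole (1 + j894·0.0125) = 1 + j11.175 → |·| ≈ 11.22, ∠ ≈ 84.89°
pole (1 + j894·0.004) = 1 + j3.576 → |·| ≈ 3.7132, ∠ ≈ 74.38°
|H| = 0.04 · 22.372 / (11.22 · 3.7132) ≈ 0.021479
Gain = 20 log₁₀(0.021479) ≈ -33.36 dB
∠H = (87.44°) − (84.89° + 74.38°) = -71.83°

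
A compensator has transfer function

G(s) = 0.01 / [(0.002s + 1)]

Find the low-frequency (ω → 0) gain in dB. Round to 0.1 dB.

G(0) = 0.01 · 1 / 1 = 0.01
20 log₁₀(0.01) ≈ -40.00 dB

-40.0 dB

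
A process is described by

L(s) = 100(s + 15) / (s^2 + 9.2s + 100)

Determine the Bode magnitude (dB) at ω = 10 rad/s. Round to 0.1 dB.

25.8 dB

At s = jω = j10:
zero (s+15): 15 + j10 → |·| = √(15²+10²) = √325 ≈ 18.028, ∠ = arctan(10/15) ≈ 33.69°
quadratic: (j10)² + 9.2·j10 + 100 = 0 + j92 → |·| ≈ 92, ∠ ≈ 90.00°
|L| = 100 · 18.028 / 92 ≈ 19.596
Gain = 20 log₁₀(19.596) ≈ 25.84 dB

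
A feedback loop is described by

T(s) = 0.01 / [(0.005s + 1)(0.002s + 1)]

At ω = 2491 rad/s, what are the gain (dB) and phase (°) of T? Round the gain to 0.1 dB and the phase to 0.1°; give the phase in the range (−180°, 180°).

-76.1 dB, -164.1°

At ω = 2491 rad/s:
pole (1 + j2491·0.005) = 1 + j12.455 → |·| ≈ 12.495, ∠ ≈ 85.41°
pole (1 + j2491·0.002) = 1 + j4.982 → |·| ≈ 5.0814, ∠ ≈ 78.65°
|T| = 0.01 · 1 / (12.495 · 5.0814) ≈ 0.0001575
Gain = 20 log₁₀(0.0001575) ≈ -76.05 dB
∠T = (0°) − (85.41° + 78.65°) = -164.06°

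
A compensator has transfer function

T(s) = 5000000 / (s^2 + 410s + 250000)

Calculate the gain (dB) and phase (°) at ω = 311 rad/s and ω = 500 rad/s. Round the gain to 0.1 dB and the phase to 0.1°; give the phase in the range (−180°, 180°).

At s = jω = j311:
quadratic: (j311)² + 410·j311 + 250000 = 153279 + j127510 → |·| ≈ 1.9938e+05, ∠ ≈ 39.76°
|T| = 5000000 / 1.9938e+05 ≈ 25.078
Gain = 20 log₁₀(25.078) ≈ 27.99 dB
∠T = 0.00° − 39.76° = -39.76°

At s = jω = j500:
quadratic: (j500)² + 410·j500 + 250000 = 0 + j205000 → |·| ≈ 2.05e+05, ∠ ≈ 90.00°
|T| = 5000000 / 2.05e+05 ≈ 24.39
Gain = 20 log₁₀(24.39) ≈ 27.74 dB
∠T = 0.00° − 90.00° = -90.00°

ω = 311: 28.0 dB, -39.8°; ω = 500: 27.7 dB, -90.0°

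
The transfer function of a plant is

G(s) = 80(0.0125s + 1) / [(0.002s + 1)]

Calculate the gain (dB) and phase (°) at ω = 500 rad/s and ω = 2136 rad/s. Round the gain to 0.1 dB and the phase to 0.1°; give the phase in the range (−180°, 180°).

At ω = 500 rad/s:
zero (1 + j500·0.0125) = 1 + j6.25 → |·| ≈ 6.3295, ∠ ≈ 80.91°
pole (1 + j500·0.002) = 1 + j1 → |·| ≈ 1.4142, ∠ ≈ 45.00°
|G| = 80 · 6.3295 / (1.4142) ≈ 358.05
Gain = 20 log₁₀(358.05) ≈ 51.08 dB
∠G = (80.91°) − (45.00°) = 35.91°

At ω = 2136 rad/s:
zero (1 + j2136·0.0125) = 1 + j26.7 → |·| ≈ 26.719, ∠ ≈ 87.86°
pole (1 + j2136·0.002) = 1 + j4.272 → |·| ≈ 4.3875, ∠ ≈ 76.83°
|G| = 80 · 26.719 / (4.3875) ≈ 487.18
Gain = 20 log₁₀(487.18) ≈ 53.75 dB
∠G = (87.86°) − (76.83°) = 11.03°

ω = 500: 51.1 dB, 35.9°; ω = 2136: 53.8 dB, 11.0°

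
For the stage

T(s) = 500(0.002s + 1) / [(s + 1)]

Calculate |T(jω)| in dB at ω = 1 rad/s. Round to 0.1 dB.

At ω = 1 rad/s:
zero (1 + j1·0.002) = 1 + j0.002 → |·| ≈ 1, ∠ ≈ 0.11°
pole (1 + j1·1) = 1 + j1 → |·| ≈ 1.4142, ∠ ≈ 45.00°
|T| = 500 · 1 / (1.4142) ≈ 353.56
Gain = 20 log₁₀(353.56) ≈ 50.97 dB

51.0 dB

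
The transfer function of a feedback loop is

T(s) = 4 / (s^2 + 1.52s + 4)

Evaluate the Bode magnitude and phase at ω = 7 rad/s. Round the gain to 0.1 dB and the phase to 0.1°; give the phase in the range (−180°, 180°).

-21.3 dB, -166.7°

At s = jω = j7:
quadratic: (j7)² + 1.52·j7 + 4 = -45 + j10.64 → |·| ≈ 46.241, ∠ ≈ 166.70°
|T| = 4 / 46.241 ≈ 0.086503
Gain = 20 log₁₀(0.086503) ≈ -21.26 dB
∠T = 0.00° − 166.70° = -166.70°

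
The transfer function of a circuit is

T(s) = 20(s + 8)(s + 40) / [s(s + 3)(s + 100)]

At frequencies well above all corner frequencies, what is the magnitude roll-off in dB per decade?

Each pole contributes −20 dB/decade at high frequency; each zero contributes +20 dB/decade.
Net: 2 zero(s) − 3 pole(s) → -20 dB/decade.

-20 dB/decade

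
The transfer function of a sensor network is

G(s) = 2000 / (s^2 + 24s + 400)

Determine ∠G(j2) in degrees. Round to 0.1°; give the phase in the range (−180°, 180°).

-6.9°

At s = jω = j2:
quadratic: (j2)² + 24·j2 + 400 = 396 + j48 → |·| ≈ 398.9, ∠ ≈ 6.91°
∠G = 0.00° − 6.91° = -6.91°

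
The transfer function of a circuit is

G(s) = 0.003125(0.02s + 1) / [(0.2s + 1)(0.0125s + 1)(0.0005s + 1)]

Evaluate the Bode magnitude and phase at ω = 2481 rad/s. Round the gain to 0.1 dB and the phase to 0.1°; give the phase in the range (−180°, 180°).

-104.0 dB, -140.3°

At ω = 2481 rad/s:
zero (1 + j2481·0.02) = 1 + j49.62 → |·| ≈ 49.63, ∠ ≈ 88.85°
pole (1 + j2481·0.2) = 1 + j496.2 → |·| ≈ 496.2, ∠ ≈ 89.88°
pole (1 + j2481·0.0125) = 1 + j31.0125 → |·| ≈ 31.029, ∠ ≈ 88.15°
pole (1 + j2481·0.0005) = 1 + j1.2405 → |·| ≈ 1.5934, ∠ ≈ 51.13°
|G| = 0.003125 · 49.63 / (496.2 · 31.029 · 1.5934) ≈ 6.3219e-06
Gain = 20 log₁₀(6.3219e-06) ≈ -103.98 dB
∠G = (88.85°) − (89.88° + 88.15° + 51.13°) = -140.31°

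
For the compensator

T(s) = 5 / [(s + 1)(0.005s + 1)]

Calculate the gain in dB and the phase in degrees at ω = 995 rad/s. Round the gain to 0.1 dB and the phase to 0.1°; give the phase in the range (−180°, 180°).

-60.1 dB, -168.6°

At ω = 995 rad/s:
pole (1 + j995·1) = 1 + j995 → |·| ≈ 995, ∠ ≈ 89.94°
pole (1 + j995·0.005) = 1 + j4.975 → |·| ≈ 5.0745, ∠ ≈ 78.63°
|T| = 5 · 1 / (995 · 5.0745) ≈ 0.00099027
Gain = 20 log₁₀(0.00099027) ≈ -60.08 dB
∠T = (0°) − (89.94° + 78.63°) = -168.57°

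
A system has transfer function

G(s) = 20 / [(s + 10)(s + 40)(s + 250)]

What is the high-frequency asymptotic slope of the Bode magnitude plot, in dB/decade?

Each pole contributes −20 dB/decade at high frequency; each zero contributes +20 dB/decade.
Net: 0 zero(s) − 3 pole(s) → -60 dB/decade.

-60 dB/decade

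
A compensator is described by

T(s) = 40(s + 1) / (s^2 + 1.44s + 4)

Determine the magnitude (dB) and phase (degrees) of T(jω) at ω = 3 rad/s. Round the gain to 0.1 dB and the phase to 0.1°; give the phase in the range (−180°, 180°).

At s = jω = j3:
zero (s+1): 1 + j3 → |·| = √(1²+3²) = √10 ≈ 3.1623, ∠ = arctan(3/1) ≈ 71.57°
quadratic: (j3)² + 1.44·j3 + 4 = -5 + j4.32 → |·| ≈ 6.6078, ∠ ≈ 139.17°
|T| = 40 · 3.1623 / 6.6078 ≈ 19.143
Gain = 20 log₁₀(19.143) ≈ 25.64 dB
∠T = 71.57° − 139.17° = -67.60°

25.6 dB, -67.6°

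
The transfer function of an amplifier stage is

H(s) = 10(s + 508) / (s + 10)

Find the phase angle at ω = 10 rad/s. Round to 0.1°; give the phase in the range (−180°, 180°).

-43.9°

At s = jω = j10:
zero (s+508): 508 + j10 → |·| = √(508²+10²) = √258164 ≈ 508.1, ∠ = arctan(10/508) ≈ 1.13°
pole (s+10): 10 + j10 → |·| = √(10²+10²) = √200 ≈ 14.142, ∠ = arctan(10/10) ≈ 45.00°
∠H = 1.13° − 45.00° = -43.87°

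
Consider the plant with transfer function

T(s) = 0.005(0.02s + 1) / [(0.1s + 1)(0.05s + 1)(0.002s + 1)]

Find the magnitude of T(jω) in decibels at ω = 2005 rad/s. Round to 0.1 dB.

-112.3 dB

At ω = 2005 rad/s:
zero (1 + j2005·0.02) = 1 + j40.1 → |·| ≈ 40.112, ∠ ≈ 88.57°
pole (1 + j2005·0.1) = 1 + j200.5 → |·| ≈ 200.5, ∠ ≈ 89.71°
pole (1 + j2005·0.05) = 1 + j100.25 → |·| ≈ 100.25, ∠ ≈ 89.43°
pole (1 + j2005·0.002) = 1 + j4.01 → |·| ≈ 4.1328, ∠ ≈ 76.00°
|T| = 0.005 · 40.112 / (200.5 · 100.25 · 4.1328) ≈ 2.4144e-06
Gain = 20 log₁₀(2.4144e-06) ≈ -112.34 dB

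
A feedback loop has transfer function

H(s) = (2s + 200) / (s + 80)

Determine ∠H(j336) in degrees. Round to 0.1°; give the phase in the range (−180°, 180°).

Substitute s = j336:
Numerator: 2(j336) + 200 = 200 + j672
Denominator: (j336) + 80 = 80 + j336
|N| = √(200² + 672²) ≈ 701.13, ∠N ≈ 73.43°
|D| = √(80² + 336²) ≈ 345.39, ∠D ≈ 76.61°
∠H = 73.43° − 76.61° = -3.18°

-3.2°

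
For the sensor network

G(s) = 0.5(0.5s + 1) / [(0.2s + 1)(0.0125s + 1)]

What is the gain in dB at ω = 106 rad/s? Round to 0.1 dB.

-2.5 dB

At ω = 106 rad/s:
zero (1 + j106·0.5) = 1 + j53 → |·| ≈ 53.009, ∠ ≈ 88.92°
pole (1 + j106·0.2) = 1 + j21.2 → |·| ≈ 21.224, ∠ ≈ 87.30°
pole (1 + j106·0.0125) = 1 + j1.325 → |·| ≈ 1.66, ∠ ≈ 52.96°
|G| = 0.5 · 53.009 / (21.224 · 1.66) ≈ 0.75229
Gain = 20 log₁₀(0.75229) ≈ -2.47 dB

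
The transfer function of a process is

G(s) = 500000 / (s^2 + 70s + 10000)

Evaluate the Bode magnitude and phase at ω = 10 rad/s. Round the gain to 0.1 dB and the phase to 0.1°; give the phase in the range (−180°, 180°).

34.0 dB, -4.0°

At s = jω = j10:
quadratic: (j10)² + 70·j10 + 10000 = 9900 + j700 → |·| ≈ 9924.7, ∠ ≈ 4.04°
|G| = 500000 / 9924.7 ≈ 50.379
Gain = 20 log₁₀(50.379) ≈ 34.04 dB
∠G = 0.00° − 4.04° = -4.04°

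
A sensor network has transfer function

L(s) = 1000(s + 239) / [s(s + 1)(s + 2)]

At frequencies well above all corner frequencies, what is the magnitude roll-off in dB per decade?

-40 dB/decade

Each pole contributes −20 dB/decade at high frequency; each zero contributes +20 dB/decade.
Net: 1 zero(s) − 3 pole(s) → -40 dB/decade.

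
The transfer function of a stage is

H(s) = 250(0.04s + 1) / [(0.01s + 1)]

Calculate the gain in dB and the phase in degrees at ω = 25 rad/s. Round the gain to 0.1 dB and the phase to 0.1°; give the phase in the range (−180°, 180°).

50.7 dB, 31.0°

At ω = 25 rad/s:
zero (1 + j25·0.04) = 1 + j1 → |·| ≈ 1.4142, ∠ ≈ 45.00°
pole (1 + j25·0.01) = 1 + j0.25 → |·| ≈ 1.0308, ∠ ≈ 14.04°
|H| = 250 · 1.4142 / (1.0308) ≈ 342.99
Gain = 20 log₁₀(342.99) ≈ 50.71 dB
∠H = (45.00°) − (14.04°) = 30.96°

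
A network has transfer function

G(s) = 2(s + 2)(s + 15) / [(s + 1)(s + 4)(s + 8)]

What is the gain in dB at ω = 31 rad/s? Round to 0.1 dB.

-23.2 dB

At s = jω = j31:
zero (s+2): 2 + j31 → |·| = √(2²+31²) = √965 ≈ 31.064, ∠ = arctan(31/2) ≈ 86.31°
zero (s+15): 15 + j31 → |·| = √(15²+31²) = √1186 ≈ 34.438, ∠ = arctan(31/15) ≈ 64.18°
pole (s+1): 1 + j31 → |·| = √(1²+31²) = √962 ≈ 31.016, ∠ = arctan(31/1) ≈ 88.15°
pole (s+4): 4 + j31 → |·| = √(4²+31²) = √977 ≈ 31.257, ∠ = arctan(31/4) ≈ 82.65°
pole (s+8): 8 + j31 → |·| = √(8²+31²) = √1025 ≈ 32.016, ∠ = arctan(31/8) ≈ 75.53°
|G| = 2 · 1069.8 / 31038 ≈ 0.068935
Gain = 20 log₁₀(0.068935) ≈ -23.23 dB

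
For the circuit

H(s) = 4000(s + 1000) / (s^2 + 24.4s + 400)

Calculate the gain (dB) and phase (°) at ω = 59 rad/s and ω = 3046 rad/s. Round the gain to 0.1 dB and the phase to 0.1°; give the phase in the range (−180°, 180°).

ω = 59: 61.4 dB, -151.6°; ω = 3046: 2.8 dB, -107.7°

At s = jω = j59:
zero (s+1000): 1000 + j59 → |·| = √(1000²+59²) = √1003481 ≈ 1001.7, ∠ = arctan(59/1000) ≈ 3.38°
quadratic: (j59)² + 24.4·j59 + 400 = -3081 + j1439.6 → |·| ≈ 3400.7, ∠ ≈ 154.96°
|H| = 4000 · 1001.7 / 3400.7 ≈ 1178.2
Gain = 20 log₁₀(1178.2) ≈ 61.42 dB
∠H = 3.38° − 154.96° = -151.58°

At s = jω = j3046:
zero (s+1000): 1000 + j3046 → |·| = √(1000²+3046²) = √10278116 ≈ 3206, ∠ = arctan(3046/1000) ≈ 71.83°
quadratic: (j3046)² + 24.4·j3046 + 400 = -9277716 + j74322.4 → |·| ≈ 9.278e+06, ∠ ≈ 179.54°
|H| = 4000 · 3206 / 9.278e+06 ≈ 1.3822
Gain = 20 log₁₀(1.3822) ≈ 2.81 dB
∠H = 71.83° − 179.54° = -107.71°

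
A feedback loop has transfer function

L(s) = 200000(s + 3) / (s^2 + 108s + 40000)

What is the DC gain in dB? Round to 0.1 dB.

23.5 dB

L(0) = 200000·3 / 40000 = 15
20 log₁₀(15) ≈ 23.52 dB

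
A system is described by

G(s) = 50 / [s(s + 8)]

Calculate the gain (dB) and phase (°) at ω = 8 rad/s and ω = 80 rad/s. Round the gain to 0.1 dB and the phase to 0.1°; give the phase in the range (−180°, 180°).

ω = 8: -5.2 dB, -135.0°; ω = 80: -42.2 dB, -174.3°

At s = jω = j8:
pole (s+8): 8 + j8 → |·| = √(8²+8²) = √128 ≈ 11.314, ∠ = arctan(8/8) ≈ 45.00°
pole at origin: |s| = 8, ∠ = 90.00° (in denominator)
|G| = 50 / 90.512 ≈ 0.55241
Gain = 20 log₁₀(0.55241) ≈ -5.15 dB
∠G = 0.00° − 135.00° = -135.00°

At s = jω = j80:
pole (s+8): 8 + j80 → |·| = √(8²+80²) = √6464 ≈ 80.399, ∠ = arctan(80/8) ≈ 84.29°
pole at origin: |s| = 80, ∠ = 90.00° (in denominator)
|G| = 50 / 6431.9 ≈ 0.0077738
Gain = 20 log₁₀(0.0077738) ≈ -42.19 dB
∠G = 0.00° − 174.29° = -174.29°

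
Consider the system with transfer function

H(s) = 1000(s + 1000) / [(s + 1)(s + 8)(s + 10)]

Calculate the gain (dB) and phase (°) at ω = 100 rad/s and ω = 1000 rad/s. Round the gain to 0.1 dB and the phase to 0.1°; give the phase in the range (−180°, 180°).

At s = jω = j100:
zero (s+1000): 1000 + j100 → |·| = √(1000²+100²) = √1010000 ≈ 1005, ∠ = arctan(100/1000) ≈ 5.71°
pole (s+1): 1 + j100 → |·| = √(1²+100²) = √10001 ≈ 100, ∠ = arctan(100/1) ≈ 89.43°
pole (s+8): 8 + j100 → |·| = √(8²+100²) = √10064 ≈ 100.32, ∠ = arctan(100/8) ≈ 85.43°
pole (s+10): 10 + j100 → |·| = √(10²+100²) = √10100 ≈ 100.5, ∠ = arctan(100/10) ≈ 84.29°
|H| = 1000 · 1005 / 1.0082e+06 ≈ 0.99683
Gain = 20 log₁₀(0.99683) ≈ -0.03 dB
∠H = 5.71° − 259.15° = -253.44° ≡ 106.56° (principal value)

At s = jω = j1000:
zero (s+1000): 1000 + j1000 → |·| = √(1000²+1000²) = √2000000 ≈ 1414.2, ∠ = arctan(1000/1000) ≈ 45.00°
pole (s+1): 1 + j1000 → |·| = √(1²+1000²) = √1000001 ≈ 1000, ∠ = arctan(1000/1) ≈ 89.94°
pole (s+8): 8 + j1000 → |·| = √(8²+1000²) = √1000064 ≈ 1000, ∠ = arctan(1000/8) ≈ 89.54°
pole (s+10): 10 + j1000 → |·| = √(10²+1000²) = √1000100 ≈ 1000, ∠ = arctan(1000/10) ≈ 89.43°
|H| = 1000 · 1414.2 / 1e+09 ≈ 0.0014142
Gain = 20 log₁₀(0.0014142) ≈ -56.99 dB
∠H = 45.00° − 268.91° = -223.91° ≡ 136.09° (principal value)

ω = 100: -0.0 dB, 106.6°; ω = 1000: -57.0 dB, 136.1°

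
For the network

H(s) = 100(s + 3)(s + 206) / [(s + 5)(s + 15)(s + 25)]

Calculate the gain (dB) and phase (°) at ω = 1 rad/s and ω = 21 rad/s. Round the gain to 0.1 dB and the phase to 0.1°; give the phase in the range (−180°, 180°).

At s = jω = j1:
zero (s+3): 3 + j1 → |·| = √(3²+1²) = √10 ≈ 3.1623, ∠ = arctan(1/3) ≈ 18.43°
zero (s+206): 206 + j1 → |·| = √(206²+1²) = √42437 ≈ 206, ∠ = arctan(1/206) ≈ 0.28°
pole (s+5): 5 + j1 → |·| = √(5²+1²) = √26 ≈ 5.099, ∠ = arctan(1/5) ≈ 11.31°
pole (s+15): 15 + j1 → |·| = √(15²+1²) = √226 ≈ 15.033, ∠ = arctan(1/15) ≈ 3.81°
pole (s+25): 25 + j1 → |·| = √(25²+1²) = √626 ≈ 25.02, ∠ = arctan(1/25) ≈ 2.29°
|H| = 100 · 651.43 / 1917.9 ≈ 33.966
Gain = 20 log₁₀(33.966) ≈ 30.62 dB
∠H = 18.71° − 17.41° = 1.30°

At s = jω = j21:
zero (s+3): 3 + j21 → |·| = √(3²+21²) = √450 ≈ 21.213, ∠ = arctan(21/3) ≈ 81.87°
zero (s+206): 206 + j21 → |·| = √(206²+21²) = √42877 ≈ 207.07, ∠ = arctan(21/206) ≈ 5.82°
pole (s+5): 5 + j21 → |·| = √(5²+21²) = √466 ≈ 21.587, ∠ = arctan(21/5) ≈ 76.61°
pole (s+15): 15 + j21 → |·| = √(15²+21²) = √666 ≈ 25.807, ∠ = arctan(21/15) ≈ 54.46°
pole (s+25): 25 + j21 → |·| = √(25²+21²) = √1066 ≈ 32.65, ∠ = arctan(21/25) ≈ 40.03°
|H| = 100 · 4392.6 / 18189 ≈ 24.15
Gain = 20 log₁₀(24.15) ≈ 27.66 dB
∠H = 87.69° − 171.10° = -83.41°

ω = 1: 30.6 dB, 1.3°; ω = 21: 27.7 dB, -83.4°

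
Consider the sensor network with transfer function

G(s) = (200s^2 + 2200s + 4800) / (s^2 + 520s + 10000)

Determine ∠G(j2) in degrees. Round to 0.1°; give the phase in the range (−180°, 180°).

41.8°

Substitute s = j2:
Numerator: 200(j2)^2 + 2200(j2) + 4800 = 4000 + j4400
Denominator: (j2)^2 + 520(j2) + 10000 = 9996 + j1040
|N| = √(4000² + 4400²) ≈ 5946.4, ∠N ≈ 47.73°
|D| = √(9996² + 1040²) ≈ 10050, ∠D ≈ 5.94°
∠G = 47.73° − 5.94° = 41.79°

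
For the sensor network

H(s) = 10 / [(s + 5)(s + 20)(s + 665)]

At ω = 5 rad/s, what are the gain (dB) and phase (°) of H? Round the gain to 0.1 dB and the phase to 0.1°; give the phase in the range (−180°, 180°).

At s = jω = j5:
pole (s+5): 5 + j5 → |·| = √(5²+5²) = √50 ≈ 7.0711, ∠ = arctan(5/5) ≈ 45.00°
pole (s+20): 20 + j5 → |·| = √(20²+5²) = √425 ≈ 20.616, ∠ = arctan(5/20) ≈ 14.04°
pole (s+665): 665 + j5 → |·| = √(665²+5²) = √442250 ≈ 665.02, ∠ = arctan(5/665) ≈ 0.43°
|H| = 10 / 96945 ≈ 0.00010315
Gain = 20 log₁₀(0.00010315) ≈ -79.73 dB
∠H = 0.00° − 59.47° = -59.47°

-79.7 dB, -59.5°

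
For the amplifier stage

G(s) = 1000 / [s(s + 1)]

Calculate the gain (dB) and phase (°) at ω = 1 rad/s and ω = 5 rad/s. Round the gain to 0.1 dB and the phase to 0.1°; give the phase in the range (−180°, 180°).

ω = 1: 57.0 dB, -135.0°; ω = 5: 31.9 dB, -168.7°

At s = jω = j1:
pole (s+1): 1 + j1 → |·| = √(1²+1²) = √2 ≈ 1.4142, ∠ = arctan(1/1) ≈ 45.00°
pole at origin: |s| = 1, ∠ = 90.00° (in denominator)
|G| = 1000 / 1.4142 ≈ 707.11
Gain = 20 log₁₀(707.11) ≈ 56.99 dB
∠G = 0.00° − 135.00° = -135.00°

At s = jω = j5:
pole (s+1): 1 + j5 → |·| = √(1²+5²) = √26 ≈ 5.099, ∠ = arctan(5/1) ≈ 78.69°
pole at origin: |s| = 5, ∠ = 90.00° (in denominator)
|G| = 1000 / 25.495 ≈ 39.223
Gain = 20 log₁₀(39.223) ≈ 31.87 dB
∠G = 0.00° − 168.69° = -168.69°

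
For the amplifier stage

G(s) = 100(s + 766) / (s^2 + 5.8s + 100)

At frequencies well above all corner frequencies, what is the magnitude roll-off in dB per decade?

Each pole contributes −20 dB/decade at high frequency; each zero contributes +20 dB/decade.
Net: 1 zero(s) − 2 pole(s) → -20 dB/decade.

-20 dB/decade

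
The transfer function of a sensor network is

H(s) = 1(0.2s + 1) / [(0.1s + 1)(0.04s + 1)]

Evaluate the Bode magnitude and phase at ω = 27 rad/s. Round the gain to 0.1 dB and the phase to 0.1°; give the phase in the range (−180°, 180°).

At ω = 27 rad/s:
zero (1 + j27·0.2) = 1 + j5.4 → |·| ≈ 5.4918, ∠ ≈ 79.51°
pole (1 + j27·0.1) = 1 + j2.7 → |·| ≈ 2.8792, ∠ ≈ 69.68°
pole (1 + j27·0.04) = 1 + j1.08 → |·| ≈ 1.4719, ∠ ≈ 47.20°
|H| = 1 · 5.4918 / (2.8792 · 1.4719) ≈ 1.2959
Gain = 20 log₁₀(1.2959) ≈ 2.25 dB
∠H = (79.51°) − (69.68° + 47.20°) = -37.37°

2.3 dB, -37.4°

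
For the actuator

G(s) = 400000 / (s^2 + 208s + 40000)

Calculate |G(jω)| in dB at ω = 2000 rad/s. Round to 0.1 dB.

At s = jω = j2000:
quadratic: (j2000)² + 208·j2000 + 40000 = -3960000 + j416000 → |·| ≈ 3.9818e+06, ∠ ≈ 174.00°
|G| = 400000 / 3.9818e+06 ≈ 0.10046
Gain = 20 log₁₀(0.10046) ≈ -19.96 dB

-20.0 dB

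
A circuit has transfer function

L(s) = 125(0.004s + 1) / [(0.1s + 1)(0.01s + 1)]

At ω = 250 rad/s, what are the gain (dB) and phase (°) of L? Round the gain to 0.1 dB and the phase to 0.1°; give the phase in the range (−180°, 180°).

8.4 dB, -110.9°

At ω = 250 rad/s:
zero (1 + j250·0.004) = 1 + j1 → |·| ≈ 1.4142, ∠ ≈ 45.00°
pole (1 + j250·0.1) = 1 + j25 → |·| ≈ 25.02, ∠ ≈ 87.71°
pole (1 + j250·0.01) = 1 + j2.5 → |·| ≈ 2.6926, ∠ ≈ 68.20°
|L| = 125 · 1.4142 / (25.02 · 2.6926) ≈ 2.624
Gain = 20 log₁₀(2.624) ≈ 8.38 dB
∠L = (45.00°) − (87.71° + 68.20°) = -110.91°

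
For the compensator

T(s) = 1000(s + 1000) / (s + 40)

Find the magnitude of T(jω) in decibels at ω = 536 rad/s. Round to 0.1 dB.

At s = jω = j536:
zero (s+1000): 1000 + j536 → |·| = √(1000²+536²) = √1287296 ≈ 1134.6, ∠ = arctan(536/1000) ≈ 28.19°
pole (s+40): 40 + j536 → |·| = √(40²+536²) = √288896 ≈ 537.49, ∠ = arctan(536/40) ≈ 85.73°
|T| = 1000 · 1134.6 / 537.49 ≈ 2110.9
Gain = 20 log₁₀(2110.9) ≈ 66.49 dB

66.5 dB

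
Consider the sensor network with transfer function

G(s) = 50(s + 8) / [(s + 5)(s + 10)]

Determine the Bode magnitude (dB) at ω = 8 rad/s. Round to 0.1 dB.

13.4 dB

At s = jω = j8:
zero (s+8): 8 + j8 → |·| = √(8²+8²) = √128 ≈ 11.314, ∠ = arctan(8/8) ≈ 45.00°
pole (s+5): 5 + j8 → |·| = √(5²+8²) = √89 ≈ 9.434, ∠ = arctan(8/5) ≈ 57.99°
pole (s+10): 10 + j8 → |·| = √(10²+8²) = √164 ≈ 12.806, ∠ = arctan(8/10) ≈ 38.66°
|G| = 50 · 11.314 / 120.81 ≈ 4.6826
Gain = 20 log₁₀(4.6826) ≈ 13.41 dB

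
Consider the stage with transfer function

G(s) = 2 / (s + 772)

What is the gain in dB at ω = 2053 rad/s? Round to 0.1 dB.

-60.8 dB

Substitute s = j2053:
Numerator: 2 = 2 + j0
Denominator: (j2053) + 772 = 772 + j2053
|N| = √(2² + 0²) ≈ 2, ∠N ≈ 0.00°
|D| = √(772² + 2053²) ≈ 2193.4, ∠D ≈ 69.39°
|G| = 2 / 2193.4 ≈ 0.00091183
Gain = 20 log₁₀(0.00091183) ≈ -60.80 dB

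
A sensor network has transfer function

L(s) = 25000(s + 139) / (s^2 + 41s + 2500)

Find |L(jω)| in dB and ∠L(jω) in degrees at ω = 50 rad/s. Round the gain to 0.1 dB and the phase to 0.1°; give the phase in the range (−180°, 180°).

65.1 dB, -70.2°

At s = jω = j50:
zero (s+139): 139 + j50 → |·| = √(139²+50²) = √21821 ≈ 147.72, ∠ = arctan(50/139) ≈ 19.78°
quadratic: (j50)² + 41·j50 + 2500 = 0 + j2050 → |·| ≈ 2050, ∠ ≈ 90.00°
|L| = 25000 · 147.72 / 2050 ≈ 1801.5
Gain = 20 log₁₀(1801.5) ≈ 65.11 dB
∠L = 19.78° − 90.00° = -70.22°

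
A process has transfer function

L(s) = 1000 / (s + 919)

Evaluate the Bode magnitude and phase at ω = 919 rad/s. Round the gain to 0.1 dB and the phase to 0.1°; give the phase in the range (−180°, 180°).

At s = jω = j919:
pole (s+919): 919 + j919 → |·| = √(919²+919²) = √1689122 ≈ 1299.7, ∠ = arctan(919/919) ≈ 45.00°
|L| = 1000 / 1299.7 ≈ 0.76941
Gain = 20 log₁₀(0.76941) ≈ -2.28 dB
∠L = 0.00° − 45.00° = -45.00°

-2.3 dB, -45.0°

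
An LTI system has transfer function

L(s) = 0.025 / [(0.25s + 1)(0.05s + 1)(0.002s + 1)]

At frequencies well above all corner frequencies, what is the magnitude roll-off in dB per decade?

-60 dB/decade

Each pole contributes −20 dB/decade at high frequency; each zero contributes +20 dB/decade.
Net: 0 zero(s) − 3 pole(s) → -60 dB/decade.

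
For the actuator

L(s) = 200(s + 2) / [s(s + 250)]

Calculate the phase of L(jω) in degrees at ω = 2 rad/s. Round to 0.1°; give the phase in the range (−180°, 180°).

-45.5°

At s = jω = j2:
zero (s+2): 2 + j2 → |·| = √(2²+2²) = √8 ≈ 2.8284, ∠ = arctan(2/2) ≈ 45.00°
pole (s+250): 250 + j2 → |·| = √(250²+2²) = √62504 ≈ 250.01, ∠ = arctan(2/250) ≈ 0.46°
pole at origin: |s| = 2, ∠ = 90.00° (in denominator)
∠L = 45.00° − 90.46° = -45.46°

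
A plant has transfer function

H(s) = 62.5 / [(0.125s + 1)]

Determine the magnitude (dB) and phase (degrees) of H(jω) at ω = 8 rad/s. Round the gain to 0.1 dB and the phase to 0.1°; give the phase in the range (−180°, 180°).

32.9 dB, -45.0°

At ω = 8 rad/s:
pole (1 + j8·0.125) = 1 + j1 → |·| ≈ 1.4142, ∠ ≈ 45.00°
|H| = 62.5 · 1 / (1.4142) ≈ 44.195
Gain = 20 log₁₀(44.195) ≈ 32.91 dB
∠H = (0°) − (45.00°) = -45.00°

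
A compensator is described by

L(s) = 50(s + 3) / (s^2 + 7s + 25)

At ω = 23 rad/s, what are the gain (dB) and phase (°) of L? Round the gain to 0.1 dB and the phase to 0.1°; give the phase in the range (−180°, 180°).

At s = jω = j23:
zero (s+3): 3 + j23 → |·| = √(3²+23²) = √538 ≈ 23.195, ∠ = arctan(23/3) ≈ 82.57°
quadratic: (j23)² + 7·j23 + 25 = -504 + j161 → |·| ≈ 529.09, ∠ ≈ 162.28°
|L| = 50 · 23.195 / 529.09 ≈ 2.192
Gain = 20 log₁₀(2.192) ≈ 6.82 dB
∠L = 82.57° − 162.28° = -79.71°

6.8 dB, -79.7°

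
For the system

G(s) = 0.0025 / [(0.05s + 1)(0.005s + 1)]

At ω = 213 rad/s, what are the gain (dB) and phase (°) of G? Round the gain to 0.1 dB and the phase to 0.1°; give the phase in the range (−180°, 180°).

-75.9 dB, -131.4°

At ω = 213 rad/s:
pole (1 + j213·0.05) = 1 + j10.65 → |·| ≈ 10.697, ∠ ≈ 84.64°
pole (1 + j213·0.005) = 1 + j1.065 → |·| ≈ 1.4609, ∠ ≈ 46.80°
|G| = 0.0025 · 1 / (10.697 · 1.4609) ≈ 0.00015998
Gain = 20 log₁₀(0.00015998) ≈ -75.92 dB
∠G = (0°) − (84.64° + 46.80°) = -131.44°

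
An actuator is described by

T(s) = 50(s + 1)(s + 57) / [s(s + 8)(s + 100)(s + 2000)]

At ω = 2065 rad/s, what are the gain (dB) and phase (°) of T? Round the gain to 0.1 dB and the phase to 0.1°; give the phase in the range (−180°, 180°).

At s = jω = j2065:
zero (s+1): 1 + j2065 → |·| = √(1²+2065²) = √4264226 ≈ 2065, ∠ = arctan(2065/1) ≈ 89.97°
zero (s+57): 57 + j2065 → |·| = √(57²+2065²) = √4267474 ≈ 2065.8, ∠ = arctan(2065/57) ≈ 88.42°
pole (s+8): 8 + j2065 → |·| = √(8²+2065²) = √4264289 ≈ 2065, ∠ = arctan(2065/8) ≈ 89.78°
pole (s+100): 100 + j2065 → |·| = √(100²+2065²) = √4274225 ≈ 2067.4, ∠ = arctan(2065/100) ≈ 87.23°
pole (s+2000): 2000 + j2065 → |·| = √(2000²+2065²) = √8264225 ≈ 2874.8, ∠ = arctan(2065/2000) ≈ 45.92°
pole at origin: |s| = 2065, ∠ = 90.00° (in denominator)
|T| = 50 · 4.2659e+06 / 2.5344e+13 ≈ 8.416e-06
Gain = 20 log₁₀(8.416e-06) ≈ -101.50 dB
∠T = 178.39° − 312.93° = -134.54°

-101.5 dB, -134.5°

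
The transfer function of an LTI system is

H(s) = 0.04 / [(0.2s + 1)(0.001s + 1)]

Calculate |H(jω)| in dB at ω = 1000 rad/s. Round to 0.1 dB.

-77.0 dB

At ω = 1000 rad/s:
pole (1 + j1000·0.2) = 1 + j200 → |·| ≈ 200, ∠ ≈ 89.71°
pole (1 + j1000·0.001) = 1 + j1 → |·| ≈ 1.4142, ∠ ≈ 45.00°
|H| = 0.04 · 1 / (200 · 1.4142) ≈ 0.00014142
Gain = 20 log₁₀(0.00014142) ≈ -76.99 dB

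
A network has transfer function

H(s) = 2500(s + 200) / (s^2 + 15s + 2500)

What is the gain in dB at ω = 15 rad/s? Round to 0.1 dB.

46.8 dB

At s = jω = j15:
zero (s+200): 200 + j15 → |·| = √(200²+15²) = √40225 ≈ 200.56, ∠ = arctan(15/200) ≈ 4.29°
quadratic: (j15)² + 15·j15 + 2500 = 2275 + j225 → |·| ≈ 2286.1, ∠ ≈ 5.65°
|H| = 2500 · 200.56 / 2286.1 ≈ 219.33
Gain = 20 log₁₀(219.33) ≈ 46.82 dB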